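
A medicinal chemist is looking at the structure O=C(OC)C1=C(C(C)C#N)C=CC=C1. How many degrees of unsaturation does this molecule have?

Molecular formula: C11H11NO2.
DoU = (2C + 2 + N − H − X) / 2, where X is the halogen count and O/S are ignored.
    = (2·11 + 2 + 1 − 11 − 0) / 2 = 14 / 2 = 7.

7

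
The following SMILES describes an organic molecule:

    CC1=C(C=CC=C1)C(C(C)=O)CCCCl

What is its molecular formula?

C13H17ClO

Walk through each heavy atom and fill implicit hydrogens from standard valence (C 4, N 3, O 2, S 2, halogen 1):
  atom 1: C, bond orders sum to 1 (valence 4) → 3 H
  atom 2: C, bond orders sum to 4 (valence 4) → 0 H
  atom 3: C, bond orders sum to 4 (valence 4) → 0 H
  atom 4: C, bond orders sum to 3 (valence 4) → 1 H
  atom 5: C, bond orders sum to 3 (valence 4) → 1 H
  atom 6: C, bond orders sum to 3 (valence 4) → 1 H
  atom 7: C, bond orders sum to 3 (valence 4) → 1 H
  atom 8: C, bond orders sum to 3 (valence 4) → 1 H
  atom 9: C, bond orders sum to 4 (valence 4) → 0 H
  atom 10: C, bond orders sum to 1 (valence 4) → 3 H
  atom 11: O, bond orders sum to 2 (valence 2) → 0 H
  atom 12: C, bond orders sum to 2 (valence 4) → 2 H
  atom 13: C, bond orders sum to 2 (valence 4) → 2 H
  atom 14: C, bond orders sum to 2 (valence 4) → 2 H
  atom 15: Cl (halogen, monovalent) → 0 H
Totals → C:13, H:17, Cl:1, O:1.
In Hill order: C13H17ClO.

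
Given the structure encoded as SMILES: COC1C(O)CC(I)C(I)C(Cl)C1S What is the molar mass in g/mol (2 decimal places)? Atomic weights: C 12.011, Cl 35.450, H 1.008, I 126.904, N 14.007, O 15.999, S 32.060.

First, the molecular formula is C8H13ClI2O2S (counting implicit H from valence).
  C: 8 × 12.011 = 96.088
  Cl: 1 × 35.450 = 35.450
  H: 13 × 1.008 = 13.104
  I: 2 × 126.904 = 253.808
  O: 2 × 15.999 = 31.998
  S: 1 × 32.060 = 32.060
Sum: 8×12.011 + 1×35.450 + 13×1.008 + 2×126.904 + 2×15.999 + 1×32.060 = 462.508 → 462.51 g/mol.

462.51 g/mol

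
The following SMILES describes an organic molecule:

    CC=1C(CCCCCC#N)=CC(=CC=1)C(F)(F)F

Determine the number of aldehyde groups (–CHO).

Scan the SMILES for the aldehyde motif — none present.
Groups that are present: 1 nitrile.

0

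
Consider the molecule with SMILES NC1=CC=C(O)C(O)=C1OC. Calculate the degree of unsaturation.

4

Degree of unsaturation = (number of rings) + (number of π bonds).
Ring closures in the SMILES: 1.
π bonds: 3 double bonds (each 1 DoU) → 3 DoU from unsaturation.
Total DoU = 1 + 3 = 4.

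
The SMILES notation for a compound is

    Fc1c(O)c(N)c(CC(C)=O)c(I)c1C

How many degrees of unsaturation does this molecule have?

5

Molecular formula: C10H11FINO2.
DoU = (2C + 2 + N − H − X) / 2, where X is the halogen count and O/S are ignored.
    = (2·10 + 2 + 1 − 11 − 2) / 2 = 10 / 2 = 5.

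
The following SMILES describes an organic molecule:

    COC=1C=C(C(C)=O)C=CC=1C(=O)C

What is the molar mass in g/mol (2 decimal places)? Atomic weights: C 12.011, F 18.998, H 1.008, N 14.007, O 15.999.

First, the molecular formula is C11H12O3 (counting implicit H from valence).
  C: 11 × 12.011 = 132.121
  H: 12 × 1.008 = 12.096
  O: 3 × 15.999 = 47.997
Sum: 11×12.011 + 12×1.008 + 3×15.999 = 192.214 → 192.21 g/mol.

192.21 g/mol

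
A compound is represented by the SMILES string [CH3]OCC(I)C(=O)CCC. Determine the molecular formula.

Walk through each heavy atom and fill implicit hydrogens from standard valence (C 4, N 3, O 2, S 2, halogen 1):
  atom 1: C with explicit H count 3
  atom 2: O, bond orders sum to 2 (valence 2) → 0 H
  atom 3: C, bond orders sum to 2 (valence 4) → 2 H
  atom 4: C, bond orders sum to 3 (valence 4) → 1 H
  atom 5: I (halogen, monovalent) → 0 H
  atom 6: C, bond orders sum to 4 (valence 4) → 0 H
  atom 7: O, bond orders sum to 2 (valence 2) → 0 H
  atom 8: C, bond orders sum to 2 (valence 4) → 2 H
  atom 9: C, bond orders sum to 2 (valence 4) → 2 H
  atom 10: C, bond orders sum to 1 (valence 4) → 3 H
Totals → C:7, H:13, I:1, O:2.
In Hill order: C7H13IO2.

C7H13IO2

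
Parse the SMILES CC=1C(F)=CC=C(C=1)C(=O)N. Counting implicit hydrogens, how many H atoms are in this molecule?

8

Walk through each heavy atom and fill implicit hydrogens from standard valence (C 4, N 3, O 2, S 2, halogen 1):
  atom 1: C, bond orders sum to 1 (valence 4) → 3 H
  atom 2: C, bond orders sum to 4 (valence 4) → 0 H
  atom 3: C, bond orders sum to 4 (valence 4) → 0 H
  atom 4: F (halogen, monovalent) → 0 H
  atom 5: C, bond orders sum to 3 (valence 4) → 1 H
  atom 6: C, bond orders sum to 3 (valence 4) → 1 H
  atom 7: C, bond orders sum to 4 (valence 4) → 0 H
  atom 8: C, bond orders sum to 3 (valence 4) → 1 H
  atom 9: C, bond orders sum to 4 (valence 4) → 0 H
  atom 10: O, bond orders sum to 2 (valence 2) → 0 H
  atom 11: N, bond orders sum to 1 (valence 3) → 2 H
Total hydrogens: 8.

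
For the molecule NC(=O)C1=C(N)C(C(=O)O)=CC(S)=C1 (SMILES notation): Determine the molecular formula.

Walk through each heavy atom and fill implicit hydrogens from standard valence (C 4, N 3, O 2, S 2, halogen 1):
  atom 1: N, bond orders sum to 1 (valence 3) → 2 H
  atom 2: C, bond orders sum to 4 (valence 4) → 0 H
  atom 3: O, bond orders sum to 2 (valence 2) → 0 H
  atom 4: C, bond orders sum to 4 (valence 4) → 0 H
  atom 5: C, bond orders sum to 4 (valence 4) → 0 H
  atom 6: N, bond orders sum to 1 (valence 3) → 2 H
  atom 7: C, bond orders sum to 4 (valence 4) → 0 H
  atom 8: C, bond orders sum to 4 (valence 4) → 0 H
  atom 9: O, bond orders sum to 2 (valence 2) → 0 H
  atom 10: O, bond orders sum to 1 (valence 2) → 1 H
  atom 11: C, bond orders sum to 3 (valence 4) → 1 H
  atom 12: C, bond orders sum to 4 (valence 4) → 0 H
  atom 13: S, bond orders sum to 1 (valence 2) → 1 H
  atom 14: C, bond orders sum to 3 (valence 4) → 1 H
Totals → C:8, H:8, N:2, O:3, S:1.

C8H8N2O3S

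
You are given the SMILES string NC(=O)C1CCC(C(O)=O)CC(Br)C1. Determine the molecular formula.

C9H14BrNO3

Walk through each heavy atom and fill implicit hydrogens from standard valence (C 4, N 3, O 2, S 2, halogen 1):
  atom 1: N, bond orders sum to 1 (valence 3) → 2 H
  atom 2: C, bond orders sum to 4 (valence 4) → 0 H
  atom 3: O, bond orders sum to 2 (valence 2) → 0 H
  atom 4: C, bond orders sum to 3 (valence 4) → 1 H
  atom 5: C, bond orders sum to 2 (valence 4) → 2 H
  atom 6: C, bond orders sum to 2 (valence 4) → 2 H
  atom 7: C, bond orders sum to 3 (valence 4) → 1 H
  atom 8: C, bond orders sum to 4 (valence 4) → 0 H
  atom 9: O, bond orders sum to 1 (valence 2) → 1 H
  atom 10: O, bond orders sum to 2 (valence 2) → 0 H
  atom 11: C, bond orders sum to 2 (valence 4) → 2 H
  atom 12: C, bond orders sum to 3 (valence 4) → 1 H
  atom 13: Br (halogen, monovalent) → 0 H
  atom 14: C, bond orders sum to 2 (valence 4) → 2 H
Totals → C:9, H:14, Br:1, N:1, O:3.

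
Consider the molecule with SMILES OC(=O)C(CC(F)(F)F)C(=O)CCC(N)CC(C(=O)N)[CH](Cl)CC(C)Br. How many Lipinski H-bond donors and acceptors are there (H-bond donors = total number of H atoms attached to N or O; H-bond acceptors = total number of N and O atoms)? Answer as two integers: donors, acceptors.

Donors: find every N or O and count the H atoms it carries.
  atom 1 (O): bond orders sum to 1 → 1 H
  atom 3 (O): bond orders sum to 2 → 0 H
  atom 11 (O): bond orders sum to 2 → 0 H
  atom 15 (N): bond orders sum to 1 → 2 H
  atom 19 (O): bond orders sum to 2 → 0 H
  atom 20 (N): bond orders sum to 1 → 2 H
Lipinski HBD = 5.
Acceptors: N atoms = 2, O atoms = 4 → HBA = 6.

5, 6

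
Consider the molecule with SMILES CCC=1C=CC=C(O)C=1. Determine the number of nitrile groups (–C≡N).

0

Scan the SMILES for the nitrile motif — none present.
Groups that are present: 1 hydroxyl.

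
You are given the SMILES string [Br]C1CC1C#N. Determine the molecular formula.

Walk through each heavy atom and fill implicit hydrogens from standard valence (C 4, N 3, O 2, S 2, halogen 1):
  atom 1: Br with explicit H count 0
  atom 2: C, bond orders sum to 3 (valence 4) → 1 H
  atom 3: C, bond orders sum to 2 (valence 4) → 2 H
  atom 4: C, bond orders sum to 3 (valence 4) → 1 H
  atom 5: C, bond orders sum to 4 (valence 4) → 0 H
  atom 6: N, bond orders sum to 3 (valence 3) → 0 H
Totals → C:4, H:4, Br:1, N:1.

C4H4BrN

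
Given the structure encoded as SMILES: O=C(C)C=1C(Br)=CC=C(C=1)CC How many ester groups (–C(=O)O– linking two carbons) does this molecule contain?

0

Scan the SMILES for the ester motif — none present.
Groups that are present: 1 ketone.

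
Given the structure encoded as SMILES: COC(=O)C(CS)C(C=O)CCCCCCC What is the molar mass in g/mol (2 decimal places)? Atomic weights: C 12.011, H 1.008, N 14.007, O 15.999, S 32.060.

260.39 g/mol

First, the molecular formula is C13H24O3S (counting implicit H from valence).
  C: 13 × 12.011 = 156.143
  H: 24 × 1.008 = 24.192
  O: 3 × 15.999 = 47.997
  S: 1 × 32.060 = 32.060
Sum: 13×12.011 + 24×1.008 + 3×15.999 + 1×32.060 = 260.392 → 260.39 g/mol.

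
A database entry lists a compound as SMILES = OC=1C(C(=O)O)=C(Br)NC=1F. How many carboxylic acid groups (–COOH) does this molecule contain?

The carboxylic acid motif appears at heavy-atom position 4 in the SMILES.
Other groups present: 1 hydroxyl.
Carboxylic acid count: 1.

1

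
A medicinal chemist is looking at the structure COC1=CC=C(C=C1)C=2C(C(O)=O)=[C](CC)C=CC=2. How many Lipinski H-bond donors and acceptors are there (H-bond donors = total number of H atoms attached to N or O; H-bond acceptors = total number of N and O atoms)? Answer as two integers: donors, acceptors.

1, 3

Donors: find every N or O and count the H atoms it carries.
  atom 2 (O): bond orders sum to 2 → 0 H
  atom 12 (O): bond orders sum to 1 → 1 H
  atom 13 (O): bond orders sum to 2 → 0 H
Lipinski HBD = 1.
Acceptors: N atoms = 0, O atoms = 3 → HBA = 3.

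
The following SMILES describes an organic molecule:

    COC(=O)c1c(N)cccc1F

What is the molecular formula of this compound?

C8H8FNO2

Walk through each heavy atom and fill implicit hydrogens from standard valence (C 4, N 3, O 2, S 2, halogen 1); for lowercase aromatic atoms, an aromatic c carries 1 H when it has two neighbours and 0 H with three, and aromatic n carries 0 H:
  atom 1: C, bond orders sum to 1 (valence 4) → 3 H
  atom 2: O, bond orders sum to 2 (valence 2) → 0 H
  atom 3: C, bond orders sum to 4 (valence 4) → 0 H
  atom 4: O, bond orders sum to 2 (valence 2) → 0 H
  atom 5: aromatic c, 3 neighbours → 0 H
  atom 6: aromatic c, 3 neighbours → 0 H
  atom 7: N, bond orders sum to 1 (valence 3) → 2 H
  atom 8: aromatic c, 2 neighbours → 1 H
  atom 9: aromatic c, 2 neighbours → 1 H
  atom 10: aromatic c, 2 neighbours → 1 H
  atom 11: aromatic c, 3 neighbours → 0 H
  atom 12: F (halogen, monovalent) → 0 H
Totals → C:8, H:8, F:1, N:1, O:2.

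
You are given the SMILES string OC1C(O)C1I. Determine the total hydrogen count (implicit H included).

5

Walk through each heavy atom and fill implicit hydrogens from standard valence (C 4, N 3, O 2, S 2, halogen 1):
  atom 1: O, bond orders sum to 1 (valence 2) → 1 H
  atom 2: C, bond orders sum to 3 (valence 4) → 1 H
  atom 3: C, bond orders sum to 3 (valence 4) → 1 H
  atom 4: O, bond orders sum to 1 (valence 2) → 1 H
  atom 5: C, bond orders sum to 3 (valence 4) → 1 H
  atom 6: I (halogen, monovalent) → 0 H
Total hydrogens: 5.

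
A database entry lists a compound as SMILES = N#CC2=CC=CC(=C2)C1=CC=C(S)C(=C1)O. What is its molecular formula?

Walk through each heavy atom and fill implicit hydrogens from standard valence (C 4, N 3, O 2, S 2, halogen 1):
  atom 1: N, bond orders sum to 3 (valence 3) → 0 H
  atom 2: C, bond orders sum to 4 (valence 4) → 0 H
  atom 3: C, bond orders sum to 4 (valence 4) → 0 H
  atom 4: C, bond orders sum to 3 (valence 4) → 1 H
  atom 5: C, bond orders sum to 3 (valence 4) → 1 H
  atom 6: C, bond orders sum to 3 (valence 4) → 1 H
  atom 7: C, bond orders sum to 4 (valence 4) → 0 H
  atom 8: C, bond orders sum to 3 (valence 4) → 1 H
  atom 9: C, bond orders sum to 4 (valence 4) → 0 H
  atom 10: C, bond orders sum to 3 (valence 4) → 1 H
  atom 11: C, bond orders sum to 3 (valence 4) → 1 H
  atom 12: C, bond orders sum to 4 (valence 4) → 0 H
  atom 13: S, bond orders sum to 1 (valence 2) → 1 H
  atom 14: C, bond orders sum to 4 (valence 4) → 0 H
  atom 15: C, bond orders sum to 3 (valence 4) → 1 H
  atom 16: O, bond orders sum to 1 (valence 2) → 1 H
Totals → C:13, H:9, N:1, O:1, S:1.

C13H9NOS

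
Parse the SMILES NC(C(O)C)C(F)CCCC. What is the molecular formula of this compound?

Walk through each heavy atom and fill implicit hydrogens from standard valence (C 4, N 3, O 2, S 2, halogen 1):
  atom 1: N, bond orders sum to 1 (valence 3) → 2 H
  atom 2: C, bond orders sum to 3 (valence 4) → 1 H
  atom 3: C, bond orders sum to 3 (valence 4) → 1 H
  atom 4: O, bond orders sum to 1 (valence 2) → 1 H
  atom 5: C, bond orders sum to 1 (valence 4) → 3 H
  atom 6: C, bond orders sum to 3 (valence 4) → 1 H
  atom 7: F (halogen, monovalent) → 0 H
  atom 8: C, bond orders sum to 2 (valence 4) → 2 H
  atom 9: C, bond orders sum to 2 (valence 4) → 2 H
  atom 10: C, bond orders sum to 2 (valence 4) → 2 H
  atom 11: C, bond orders sum to 1 (valence 4) → 3 H
Totals → C:8, H:18, F:1, N:1, O:1.

C8H18FNO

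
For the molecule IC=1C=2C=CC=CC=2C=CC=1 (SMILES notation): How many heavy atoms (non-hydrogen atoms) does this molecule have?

11

Every atom symbol written in the SMILES (organic subset) is one heavy atom; implicit H are not written.
Heavy atoms by element → C:10, I:1.
Total: 11.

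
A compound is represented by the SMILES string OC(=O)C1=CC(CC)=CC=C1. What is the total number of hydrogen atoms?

Walk through each heavy atom and fill implicit hydrogens from standard valence (C 4, N 3, O 2, S 2, halogen 1):
  atom 1: O, bond orders sum to 1 (valence 2) → 1 H
  atom 2: C, bond orders sum to 4 (valence 4) → 0 H
  atom 3: O, bond orders sum to 2 (valence 2) → 0 H
  atom 4: C, bond orders sum to 4 (valence 4) → 0 H
  atom 5: C, bond orders sum to 3 (valence 4) → 1 H
  atom 6: C, bond orders sum to 4 (valence 4) → 0 H
  atom 7: C, bond orders sum to 2 (valence 4) → 2 H
  atom 8: C, bond orders sum to 1 (valence 4) → 3 H
  atom 9: C, bond orders sum to 3 (valence 4) → 1 H
  atom 10: C, bond orders sum to 3 (valence 4) → 1 H
  atom 11: C, bond orders sum to 3 (valence 4) → 1 H
Total hydrogens: 10.

10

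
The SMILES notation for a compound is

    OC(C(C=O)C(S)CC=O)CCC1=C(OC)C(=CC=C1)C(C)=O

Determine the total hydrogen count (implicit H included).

Walk through each heavy atom and fill implicit hydrogens from standard valence (C 4, N 3, O 2, S 2, halogen 1):
  atom 1: O, bond orders sum to 1 (valence 2) → 1 H
  atom 2: C, bond orders sum to 3 (valence 4) → 1 H
  atom 3: C, bond orders sum to 3 (valence 4) → 1 H
  atom 4: C, bond orders sum to 3 (valence 4) → 1 H
  atom 5: O, bond orders sum to 2 (valence 2) → 0 H
  atom 6: C, bond orders sum to 3 (valence 4) → 1 H
  atom 7: S, bond orders sum to 1 (valence 2) → 1 H
  atom 8: C, bond orders sum to 2 (valence 4) → 2 H
  atom 9: C, bond orders sum to 3 (valence 4) → 1 H
  atom 10: O, bond orders sum to 2 (valence 2) → 0 H
  atom 11: C, bond orders sum to 2 (valence 4) → 2 H
  atom 12: C, bond orders sum to 2 (valence 4) → 2 H
  atom 13: C, bond orders sum to 4 (valence 4) → 0 H
  atom 14: C, bond orders sum to 4 (valence 4) → 0 H
  atom 15: O, bond orders sum to 2 (valence 2) → 0 H
  atom 16: C, bond orders sum to 1 (valence 4) → 3 H
  atom 17: C, bond orders sum to 4 (valence 4) → 0 H
  atom 18: C, bond orders sum to 3 (valence 4) → 1 H
  atom 19: C, bond orders sum to 3 (valence 4) → 1 H
  atom 20: C, bond orders sum to 3 (valence 4) → 1 H
  atom 21: C, bond orders sum to 4 (valence 4) → 0 H
  atom 22: C, bond orders sum to 1 (valence 4) → 3 H
  atom 23: O, bond orders sum to 2 (valence 2) → 0 H
Total hydrogens: 22.

22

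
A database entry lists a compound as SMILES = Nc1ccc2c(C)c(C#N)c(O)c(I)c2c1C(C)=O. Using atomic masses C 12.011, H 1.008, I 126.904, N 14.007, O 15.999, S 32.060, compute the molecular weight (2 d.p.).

First, the molecular formula is C14H11IN2O2 (counting implicit H from valence).
  C: 14 × 12.011 = 168.154
  H: 11 × 1.008 = 11.088
  I: 1 × 126.904 = 126.904
  N: 2 × 14.007 = 28.014
  O: 2 × 15.999 = 31.998
Sum: 14×12.011 + 11×1.008 + 1×126.904 + 2×14.007 + 2×15.999 = 366.158 → 366.16 g/mol.

366.16 g/mol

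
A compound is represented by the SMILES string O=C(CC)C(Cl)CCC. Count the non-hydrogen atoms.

Every atom symbol written in the SMILES (organic subset) is one heavy atom; implicit H are not written.
Heavy atoms by element → C:7, Cl:1, O:1.
Total: 9.

9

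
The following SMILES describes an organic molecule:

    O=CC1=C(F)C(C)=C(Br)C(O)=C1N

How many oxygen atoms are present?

2

Scan the SMILES for O atoms (remember two-letter symbols like Cl and Br are single atoms).
Oxygen count: 2.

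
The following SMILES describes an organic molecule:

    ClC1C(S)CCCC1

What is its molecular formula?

C6H11ClS

Walk through each heavy atom and fill implicit hydrogens from standard valence (C 4, N 3, O 2, S 2, halogen 1):
  atom 1: Cl (halogen, monovalent) → 0 H
  atom 2: C, bond orders sum to 3 (valence 4) → 1 H
  atom 3: C, bond orders sum to 3 (valence 4) → 1 H
  atom 4: S, bond orders sum to 1 (valence 2) → 1 H
  atom 5: C, bond orders sum to 2 (valence 4) → 2 H
  atom 6: C, bond orders sum to 2 (valence 4) → 2 H
  atom 7: C, bond orders sum to 2 (valence 4) → 2 H
  atom 8: C, bond orders sum to 2 (valence 4) → 2 H
Totals → C:6, H:11, Cl:1, S:1.
In Hill order: C6H11ClS.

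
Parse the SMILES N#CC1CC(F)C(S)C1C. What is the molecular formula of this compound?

C7H10FNS

Walk through each heavy atom and fill implicit hydrogens from standard valence (C 4, N 3, O 2, S 2, halogen 1):
  atom 1: N, bond orders sum to 3 (valence 3) → 0 H
  atom 2: C, bond orders sum to 4 (valence 4) → 0 H
  atom 3: C, bond orders sum to 3 (valence 4) → 1 H
  atom 4: C, bond orders sum to 2 (valence 4) → 2 H
  atom 5: C, bond orders sum to 3 (valence 4) → 1 H
  atom 6: F (halogen, monovalent) → 0 H
  atom 7: C, bond orders sum to 3 (valence 4) → 1 H
  atom 8: S, bond orders sum to 1 (valence 2) → 1 H
  atom 9: C, bond orders sum to 3 (valence 4) → 1 H
  atom 10: C, bond orders sum to 1 (valence 4) → 3 H
Totals → C:7, H:10, F:1, N:1, S:1.
In Hill order: C7H10FNS.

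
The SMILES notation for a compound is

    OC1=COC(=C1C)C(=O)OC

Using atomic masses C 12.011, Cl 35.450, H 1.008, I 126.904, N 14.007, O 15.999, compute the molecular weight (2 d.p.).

First, the molecular formula is C7H8O4 (counting implicit H from valence).
  C: 7 × 12.011 = 84.077
  H: 8 × 1.008 = 8.064
  O: 4 × 15.999 = 63.996
Sum: 7×12.011 + 8×1.008 + 4×15.999 = 156.137 → 156.14 g/mol.

156.14 g/mol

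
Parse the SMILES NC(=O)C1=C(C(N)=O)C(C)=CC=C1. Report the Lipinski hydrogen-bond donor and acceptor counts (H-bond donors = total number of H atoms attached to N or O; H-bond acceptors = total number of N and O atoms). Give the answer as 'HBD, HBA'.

4, 4

Donors: find every N or O and count the H atoms it carries.
  atom 1 (N): bond orders sum to 1 → 2 H
  atom 3 (O): bond orders sum to 2 → 0 H
  atom 7 (N): bond orders sum to 1 → 2 H
  atom 8 (O): bond orders sum to 2 → 0 H
Lipinski HBD = 4.
Acceptors: N atoms = 2, O atoms = 2 → HBA = 4.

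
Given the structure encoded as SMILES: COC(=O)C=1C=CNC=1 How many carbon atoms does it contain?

6

Count every carbon token in the SMILES (each C, including those in ring-closure positions and inside branches).
Carbon count: 6.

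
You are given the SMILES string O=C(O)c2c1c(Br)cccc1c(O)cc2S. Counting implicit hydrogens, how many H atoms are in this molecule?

Walk through each heavy atom and fill implicit hydrogens from standard valence (C 4, N 3, O 2, S 2, halogen 1); for lowercase aromatic atoms, an aromatic c carries 1 H when it has two neighbours and 0 H with three, and aromatic n carries 0 H:
  atom 1: O, bond orders sum to 2 (valence 2) → 0 H
  atom 2: C, bond orders sum to 4 (valence 4) → 0 H
  atom 3: O, bond orders sum to 1 (valence 2) → 1 H
  atom 4: aromatic c, 3 neighbours → 0 H
  atom 5: aromatic c, 3 neighbours → 0 H
  atom 6: aromatic c, 3 neighbours → 0 H
  atom 7: Br (halogen, monovalent) → 0 H
  atom 8: aromatic c, 2 neighbours → 1 H
  atom 9: aromatic c, 2 neighbours → 1 H
  atom 10: aromatic c, 2 neighbours → 1 H
  atom 11: aromatic c, 3 neighbours → 0 H
  atom 12: aromatic c, 3 neighbours → 0 H
  atom 13: O, bond orders sum to 1 (valence 2) → 1 H
  atom 14: aromatic c, 2 neighbours → 1 H
  atom 15: aromatic c, 3 neighbours → 0 H
  atom 16: S, bond orders sum to 1 (valence 2) → 1 H
Total hydrogens: 7.

7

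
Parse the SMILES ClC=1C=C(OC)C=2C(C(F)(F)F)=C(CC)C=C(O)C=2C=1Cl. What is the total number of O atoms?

2

Scan the SMILES for O atoms (remember two-letter symbols like Cl and Br are single atoms).
Oxygen count: 2.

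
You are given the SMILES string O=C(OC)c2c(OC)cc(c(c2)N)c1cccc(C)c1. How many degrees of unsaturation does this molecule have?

Molecular formula: C16H17NO3.
DoU = (2C + 2 + N − H − X) / 2, where X is the halogen count and O/S are ignored.
    = (2·16 + 2 + 1 − 17 − 0) / 2 = 18 / 2 = 9.

9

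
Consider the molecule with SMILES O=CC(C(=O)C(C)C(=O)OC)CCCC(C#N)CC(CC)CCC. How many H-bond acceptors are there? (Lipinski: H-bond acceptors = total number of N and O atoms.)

5

N atoms: 1; O atoms: 4.
Lipinski HBA = 1 + 4 = 5.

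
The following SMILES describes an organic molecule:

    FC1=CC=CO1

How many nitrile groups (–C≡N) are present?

Scan the SMILES for the nitrile motif — none present.

0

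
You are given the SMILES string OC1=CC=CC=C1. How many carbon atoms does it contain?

6

Count every carbon token in the SMILES (each C, including those in ring-closure positions and inside branches).
Carbon count: 6.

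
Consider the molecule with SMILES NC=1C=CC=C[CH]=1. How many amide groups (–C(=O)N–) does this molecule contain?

Scan the SMILES for the amide motif — none present.
Groups that are present: 1 primary amine.

0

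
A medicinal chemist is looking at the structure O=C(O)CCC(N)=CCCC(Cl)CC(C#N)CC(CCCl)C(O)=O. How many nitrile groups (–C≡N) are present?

The nitrile motif appears at heavy-atom position 15 in the SMILES.
Other groups present: 1 alkene, 2 carboxylic acid, 1 primary amine.
Nitrile count: 1.

1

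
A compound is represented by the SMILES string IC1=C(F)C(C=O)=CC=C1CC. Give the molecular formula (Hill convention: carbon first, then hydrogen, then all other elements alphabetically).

C9H8FIO

Walk through each heavy atom and fill implicit hydrogens from standard valence (C 4, N 3, O 2, S 2, halogen 1):
  atom 1: I (halogen, monovalent) → 0 H
  atom 2: C, bond orders sum to 4 (valence 4) → 0 H
  atom 3: C, bond orders sum to 4 (valence 4) → 0 H
  atom 4: F (halogen, monovalent) → 0 H
  atom 5: C, bond orders sum to 4 (valence 4) → 0 H
  atom 6: C, bond orders sum to 3 (valence 4) → 1 H
  atom 7: O, bond orders sum to 2 (valence 2) → 0 H
  atom 8: C, bond orders sum to 3 (valence 4) → 1 H
  atom 9: C, bond orders sum to 3 (valence 4) → 1 H
  atom 10: C, bond orders sum to 4 (valence 4) → 0 H
  atom 11: C, bond orders sum to 2 (valence 4) → 2 H
  atom 12: C, bond orders sum to 1 (valence 4) → 3 H
Totals → C:9, H:8, F:1, I:1, O:1.
In Hill order: C9H8FIO.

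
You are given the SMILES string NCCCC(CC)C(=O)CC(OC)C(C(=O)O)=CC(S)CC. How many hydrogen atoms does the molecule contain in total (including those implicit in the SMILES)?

29

Walk through each heavy atom and fill implicit hydrogens from standard valence (C 4, N 3, O 2, S 2, halogen 1):
  atom 1: N, bond orders sum to 1 (valence 3) → 2 H
  atom 2: C, bond orders sum to 2 (valence 4) → 2 H
  atom 3: C, bond orders sum to 2 (valence 4) → 2 H
  atom 4: C, bond orders sum to 2 (valence 4) → 2 H
  atom 5: C, bond orders sum to 3 (valence 4) → 1 H
  atom 6: C, bond orders sum to 2 (valence 4) → 2 H
  atom 7: C, bond orders sum to 1 (valence 4) → 3 H
  atom 8: C, bond orders sum to 4 (valence 4) → 0 H
  atom 9: O, bond orders sum to 2 (valence 2) → 0 H
  atom 10: C, bond orders sum to 2 (valence 4) → 2 H
  atom 11: C, bond orders sum to 3 (valence 4) → 1 H
  atom 12: O, bond orders sum to 2 (valence 2) → 0 H
  atom 13: C, bond orders sum to 1 (valence 4) → 3 H
  atom 14: C, bond orders sum to 4 (valence 4) → 0 H
  atom 15: C, bond orders sum to 4 (valence 4) → 0 H
  atom 16: O, bond orders sum to 2 (valence 2) → 0 H
  atom 17: O, bond orders sum to 1 (valence 2) → 1 H
  atom 18: C, bond orders sum to 3 (valence 4) → 1 H
  atom 19: C, bond orders sum to 3 (valence 4) → 1 H
  atom 20: S, bond orders sum to 1 (valence 2) → 1 H
  atom 21: C, bond orders sum to 2 (valence 4) → 2 H
  atom 22: C, bond orders sum to 1 (valence 4) → 3 H
Total hydrogens: 29.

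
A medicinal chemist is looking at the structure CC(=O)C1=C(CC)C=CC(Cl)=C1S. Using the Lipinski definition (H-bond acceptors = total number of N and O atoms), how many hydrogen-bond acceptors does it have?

N atoms: 0; O atoms: 1.
Lipinski HBA = 0 + 1 = 1.

1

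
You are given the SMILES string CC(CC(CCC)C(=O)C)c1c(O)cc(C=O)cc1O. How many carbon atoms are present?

Count every carbon token in the SMILES (each C, including those in ring-closure positions and inside branches).
Carbon count: 16.

16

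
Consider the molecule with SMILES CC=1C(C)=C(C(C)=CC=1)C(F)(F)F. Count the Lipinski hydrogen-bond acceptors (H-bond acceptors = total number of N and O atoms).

N atoms: 0; O atoms: 0.
Lipinski HBA = 0 + 0 = 0.

0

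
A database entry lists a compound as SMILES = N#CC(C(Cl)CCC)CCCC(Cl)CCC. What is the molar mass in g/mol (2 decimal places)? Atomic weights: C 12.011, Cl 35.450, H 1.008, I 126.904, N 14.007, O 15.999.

264.23 g/mol

First, the molecular formula is C13H23Cl2N (counting implicit H from valence).
  C: 13 × 12.011 = 156.143
  Cl: 2 × 35.450 = 70.900
  H: 23 × 1.008 = 23.184
  N: 1 × 14.007 = 14.007
Sum: 13×12.011 + 2×35.450 + 23×1.008 + 1×14.007 = 264.234 → 264.23 g/mol.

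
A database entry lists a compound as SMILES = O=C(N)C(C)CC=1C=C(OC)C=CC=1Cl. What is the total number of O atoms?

2

Scan the SMILES for O atoms (remember two-letter symbols like Cl and Br are single atoms).
Oxygen count: 2.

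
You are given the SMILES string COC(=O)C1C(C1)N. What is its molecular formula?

Walk through each heavy atom and fill implicit hydrogens from standard valence (C 4, N 3, O 2, S 2, halogen 1):
  atom 1: C, bond orders sum to 1 (valence 4) → 3 H
  atom 2: O, bond orders sum to 2 (valence 2) → 0 H
  atom 3: C, bond orders sum to 4 (valence 4) → 0 H
  atom 4: O, bond orders sum to 2 (valence 2) → 0 H
  atom 5: C, bond orders sum to 3 (valence 4) → 1 H
  atom 6: C, bond orders sum to 3 (valence 4) → 1 H
  atom 7: C, bond orders sum to 2 (valence 4) → 2 H
  atom 8: N, bond orders sum to 1 (valence 3) → 2 H
Totals → C:5, H:9, N:1, O:2.
In Hill order: C5H9NO2.

C5H9NO2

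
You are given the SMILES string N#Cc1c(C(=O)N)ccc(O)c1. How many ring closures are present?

In SMILES, each pair of matching ring-closure digits denotes one ring-closing bond; the number of such bonds equals the number of independent rings.
Ring-closure bonds here: 1.

1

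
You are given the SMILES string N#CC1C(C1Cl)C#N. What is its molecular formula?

Walk through each heavy atom and fill implicit hydrogens from standard valence (C 4, N 3, O 2, S 2, halogen 1):
  atom 1: N, bond orders sum to 3 (valence 3) → 0 H
  atom 2: C, bond orders sum to 4 (valence 4) → 0 H
  atom 3: C, bond orders sum to 3 (valence 4) → 1 H
  atom 4: C, bond orders sum to 3 (valence 4) → 1 H
  atom 5: C, bond orders sum to 3 (valence 4) → 1 H
  atom 6: Cl (halogen, monovalent) → 0 H
  atom 7: C, bond orders sum to 4 (valence 4) → 0 H
  atom 8: N, bond orders sum to 3 (valence 3) → 0 H
Totals → C:5, H:3, Cl:1, N:2.
In Hill order: C5H3ClN2.

C5H3ClN2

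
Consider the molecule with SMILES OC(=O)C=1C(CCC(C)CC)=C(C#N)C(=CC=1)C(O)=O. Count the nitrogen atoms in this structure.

Scan the SMILES for N atoms (remember two-letter symbols like Cl and Br are single atoms).
Nitrogen count: 1.

1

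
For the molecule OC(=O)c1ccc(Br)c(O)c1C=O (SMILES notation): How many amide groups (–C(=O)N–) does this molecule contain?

Scan the SMILES for the amide motif — none present.
Groups that are present: 1 aldehyde, 1 carboxylic acid, 1 hydroxyl.

0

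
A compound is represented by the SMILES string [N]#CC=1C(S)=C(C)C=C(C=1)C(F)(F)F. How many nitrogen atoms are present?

1

Scan the SMILES for N atoms (remember two-letter symbols like Cl and Br are single atoms).
Nitrogen count: 1.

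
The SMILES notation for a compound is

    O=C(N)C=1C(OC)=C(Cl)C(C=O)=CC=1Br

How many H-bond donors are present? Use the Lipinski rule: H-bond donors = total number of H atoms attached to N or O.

Donors: find every N or O and count the H atoms it carries.
  atom 1 (O): bond orders sum to 2 → 0 H
  atom 3 (N): bond orders sum to 1 → 2 H
  atom 6 (O): bond orders sum to 2 → 0 H
  atom 12 (O): bond orders sum to 2 → 0 H
Lipinski HBD = 2.

2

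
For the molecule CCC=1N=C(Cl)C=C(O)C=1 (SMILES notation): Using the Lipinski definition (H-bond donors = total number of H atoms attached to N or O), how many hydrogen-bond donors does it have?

Donors: find every N or O and count the H atoms it carries.
  atom 4 (N): bond orders sum to 3 → 0 H
  atom 9 (O): bond orders sum to 1 → 1 H
Lipinski HBD = 1.

1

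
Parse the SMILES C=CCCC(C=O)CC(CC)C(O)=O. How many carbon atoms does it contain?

Count every carbon token in the SMILES (each C, including those in ring-closure positions and inside branches).
Carbon count: 11.

11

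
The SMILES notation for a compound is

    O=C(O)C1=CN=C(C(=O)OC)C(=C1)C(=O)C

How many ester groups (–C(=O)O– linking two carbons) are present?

1

The ester motif appears at heavy-atom position 8 in the SMILES.
Other groups present: 1 carboxylic acid, 1 ketone.
Ester count: 1.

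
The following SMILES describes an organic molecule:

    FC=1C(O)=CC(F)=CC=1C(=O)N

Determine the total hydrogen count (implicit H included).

Walk through each heavy atom and fill implicit hydrogens from standard valence (C 4, N 3, O 2, S 2, halogen 1):
  atom 1: F (halogen, monovalent) → 0 H
  atom 2: C, bond orders sum to 4 (valence 4) → 0 H
  atom 3: C, bond orders sum to 4 (valence 4) → 0 H
  atom 4: O, bond orders sum to 1 (valence 2) → 1 H
  atom 5: C, bond orders sum to 3 (valence 4) → 1 H
  atom 6: C, bond orders sum to 4 (valence 4) → 0 H
  atom 7: F (halogen, monovalent) → 0 H
  atom 8: C, bond orders sum to 3 (valence 4) → 1 H
  atom 9: C, bond orders sum to 4 (valence 4) → 0 H
  atom 10: C, bond orders sum to 4 (valence 4) → 0 H
  atom 11: O, bond orders sum to 2 (valence 2) → 0 H
  atom 12: N, bond orders sum to 1 (valence 3) → 2 H
Total hydrogens: 5.

5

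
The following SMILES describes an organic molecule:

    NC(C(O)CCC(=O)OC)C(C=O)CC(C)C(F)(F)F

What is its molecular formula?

Walk through each heavy atom and fill implicit hydrogens from standard valence (C 4, N 3, O 2, S 2, halogen 1):
  atom 1: N, bond orders sum to 1 (valence 3) → 2 H
  atom 2: C, bond orders sum to 3 (valence 4) → 1 H
  atom 3: C, bond orders sum to 3 (valence 4) → 1 H
  atom 4: O, bond orders sum to 1 (valence 2) → 1 H
  atom 5: C, bond orders sum to 2 (valence 4) → 2 H
  atom 6: C, bond orders sum to 2 (valence 4) → 2 H
  atom 7: C, bond orders sum to 4 (valence 4) → 0 H
  atom 8: O, bond orders sum to 2 (valence 2) → 0 H
  atom 9: O, bond orders sum to 2 (valence 2) → 0 H
  atom 10: C, bond orders sum to 1 (valence 4) → 3 H
  atom 11: C, bond orders sum to 3 (valence 4) → 1 H
  atom 12: C, bond orders sum to 3 (valence 4) → 1 H
  atom 13: O, bond orders sum to 2 (valence 2) → 0 H
  atom 14: C, bond orders sum to 2 (valence 4) → 2 H
  atom 15: C, bond orders sum to 3 (valence 4) → 1 H
  atom 16: C, bond orders sum to 1 (valence 4) → 3 H
  atom 17: C, bond orders sum to 4 (valence 4) → 0 H
  atom 18: F (halogen, monovalent) → 0 H
  atom 19: F (halogen, monovalent) → 0 H
  atom 20: F (halogen, monovalent) → 0 H
Totals → C:12, H:20, F:3, N:1, O:4.
In Hill order: C12H20F3NO4.

C12H20F3NO4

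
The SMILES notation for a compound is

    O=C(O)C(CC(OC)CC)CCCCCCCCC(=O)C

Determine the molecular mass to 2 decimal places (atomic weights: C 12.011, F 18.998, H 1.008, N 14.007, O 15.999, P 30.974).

First, the molecular formula is C17H32O4 (counting implicit H from valence).
  C: 17 × 12.011 = 204.187
  H: 32 × 1.008 = 32.256
  O: 4 × 15.999 = 63.996
Sum: 17×12.011 + 32×1.008 + 4×15.999 = 300.439 → 300.44 g/mol.

300.44 g/mol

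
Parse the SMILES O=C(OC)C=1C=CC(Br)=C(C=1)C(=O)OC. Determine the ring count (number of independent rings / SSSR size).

1

In SMILES, each pair of matching ring-closure digits denotes one ring-closing bond; the number of such bonds equals the number of independent rings.
Ring-closure bonds here: 1.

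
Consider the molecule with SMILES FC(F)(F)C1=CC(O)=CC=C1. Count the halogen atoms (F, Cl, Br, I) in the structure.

3

Halogen atoms appear at heavy-atom positions 1, 3, 4 (3×F).
Other groups present: 1 hydroxyl.
Halogen count: 3.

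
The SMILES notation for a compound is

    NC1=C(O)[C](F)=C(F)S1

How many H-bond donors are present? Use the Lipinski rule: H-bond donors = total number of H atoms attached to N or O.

3

Donors: find every N or O and count the H atoms it carries.
  atom 1 (N): bond orders sum to 1 → 2 H
  atom 4 (O): bond orders sum to 1 → 1 H
Lipinski HBD = 3.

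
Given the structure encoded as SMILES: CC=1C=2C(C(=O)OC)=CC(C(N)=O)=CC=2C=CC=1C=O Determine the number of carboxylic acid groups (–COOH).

Scan the SMILES for the carboxylic acid motif — none present.
Groups that are present: 1 aldehyde, 1 amide, 1 ester.

0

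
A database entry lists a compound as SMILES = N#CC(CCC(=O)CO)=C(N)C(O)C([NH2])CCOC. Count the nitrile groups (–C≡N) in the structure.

1

The nitrile motif appears at heavy-atom position 2 in the SMILES.
Other groups present: 1 alkene, 1 ether, 2 hydroxyl, 1 ketone, 2 primary amine.
Nitrile count: 1.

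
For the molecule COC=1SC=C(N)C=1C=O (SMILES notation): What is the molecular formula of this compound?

Walk through each heavy atom and fill implicit hydrogens from standard valence (C 4, N 3, O 2, S 2, halogen 1):
  atom 1: C, bond orders sum to 1 (valence 4) → 3 H
  atom 2: O, bond orders sum to 2 (valence 2) → 0 H
  atom 3: C, bond orders sum to 4 (valence 4) → 0 H
  atom 4: S, bond orders sum to 2 (valence 2) → 0 H
  atom 5: C, bond orders sum to 3 (valence 4) → 1 H
  atom 6: C, bond orders sum to 4 (valence 4) → 0 H
  atom 7: N, bond orders sum to 1 (valence 3) → 2 H
  atom 8: C, bond orders sum to 4 (valence 4) → 0 H
  atom 9: C, bond orders sum to 3 (valence 4) → 1 H
  atom 10: O, bond orders sum to 2 (valence 2) → 0 H
Totals → C:6, H:7, N:1, O:2, S:1.

C6H7NO2S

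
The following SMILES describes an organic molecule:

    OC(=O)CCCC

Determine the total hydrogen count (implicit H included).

10

Walk through each heavy atom and fill implicit hydrogens from standard valence (C 4, N 3, O 2, S 2, halogen 1):
  atom 1: O, bond orders sum to 1 (valence 2) → 1 H
  atom 2: C, bond orders sum to 4 (valence 4) → 0 H
  atom 3: O, bond orders sum to 2 (valence 2) → 0 H
  atom 4: C, bond orders sum to 2 (valence 4) → 2 H
  atom 5: C, bond orders sum to 2 (valence 4) → 2 H
  atom 6: C, bond orders sum to 2 (valence 4) → 2 H
  atom 7: C, bond orders sum to 1 (valence 4) → 3 H
Total hydrogens: 10.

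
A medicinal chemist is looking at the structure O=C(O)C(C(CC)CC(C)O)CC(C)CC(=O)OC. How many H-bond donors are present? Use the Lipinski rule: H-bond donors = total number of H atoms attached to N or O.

2

Donors: find every N or O and count the H atoms it carries.
  atom 1 (O): bond orders sum to 2 → 0 H
  atom 3 (O): bond orders sum to 1 → 1 H
  atom 11 (O): bond orders sum to 1 → 1 H
  atom 17 (O): bond orders sum to 2 → 0 H
  atom 18 (O): bond orders sum to 2 → 0 H
Lipinski HBD = 2.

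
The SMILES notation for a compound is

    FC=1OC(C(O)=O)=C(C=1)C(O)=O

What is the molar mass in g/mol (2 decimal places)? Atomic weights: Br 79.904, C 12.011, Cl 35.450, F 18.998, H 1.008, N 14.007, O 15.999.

First, the molecular formula is C6H3FO5 (counting implicit H from valence).
  C: 6 × 12.011 = 72.066
  F: 1 × 18.998 = 18.998
  H: 3 × 1.008 = 3.024
  O: 5 × 15.999 = 79.995
Sum: 6×12.011 + 1×18.998 + 3×1.008 + 5×15.999 = 174.083 → 174.08 g/mol.

174.08 g/mol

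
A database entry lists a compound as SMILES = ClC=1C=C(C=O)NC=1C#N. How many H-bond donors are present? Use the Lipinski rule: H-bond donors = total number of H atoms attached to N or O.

1

Donors: find every N or O and count the H atoms it carries.
  atom 6 (O): bond orders sum to 2 → 0 H
  atom 7 (N): bond orders sum to 2 → 1 H
  atom 10 (N): bond orders sum to 3 → 0 H
Lipinski HBD = 1.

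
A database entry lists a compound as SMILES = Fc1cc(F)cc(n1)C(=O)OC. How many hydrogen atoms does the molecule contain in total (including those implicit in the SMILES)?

Walk through each heavy atom and fill implicit hydrogens from standard valence (C 4, N 3, O 2, S 2, halogen 1); for lowercase aromatic atoms, an aromatic c carries 1 H when it has two neighbours and 0 H with three, and aromatic n carries 0 H:
  atom 1: F (halogen, monovalent) → 0 H
  atom 2: aromatic c, 3 neighbours → 0 H
  atom 3: aromatic c, 2 neighbours → 1 H
  atom 4: aromatic c, 3 neighbours → 0 H
  atom 5: F (halogen, monovalent) → 0 H
  atom 6: aromatic c, 2 neighbours → 1 H
  atom 7: aromatic c, 3 neighbours → 0 H
  atom 8: aromatic n, 2 neighbours → 0 H
  atom 9: C, bond orders sum to 4 (valence 4) → 0 H
  atom 10: O, bond orders sum to 2 (valence 2) → 0 H
  atom 11: O, bond orders sum to 2 (valence 2) → 0 H
  atom 12: C, bond orders sum to 1 (valence 4) → 3 H
Total hydrogens: 5.

5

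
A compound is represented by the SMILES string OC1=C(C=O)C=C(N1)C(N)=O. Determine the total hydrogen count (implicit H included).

6

Walk through each heavy atom and fill implicit hydrogens from standard valence (C 4, N 3, O 2, S 2, halogen 1):
  atom 1: O, bond orders sum to 1 (valence 2) → 1 H
  atom 2: C, bond orders sum to 4 (valence 4) → 0 H
  atom 3: C, bond orders sum to 4 (valence 4) → 0 H
  atom 4: C, bond orders sum to 3 (valence 4) → 1 H
  atom 5: O, bond orders sum to 2 (valence 2) → 0 H
  atom 6: C, bond orders sum to 3 (valence 4) → 1 H
  atom 7: C, bond orders sum to 4 (valence 4) → 0 H
  atom 8: N, bond orders sum to 2 (valence 3) → 1 H
  atom 9: C, bond orders sum to 4 (valence 4) → 0 H
  atom 10: N, bond orders sum to 1 (valence 3) → 2 H
  atom 11: O, bond orders sum to 2 (valence 2) → 0 H
Total hydrogens: 6.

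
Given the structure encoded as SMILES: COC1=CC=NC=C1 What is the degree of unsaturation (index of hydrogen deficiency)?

4

Degree of unsaturation = (number of rings) + (number of π bonds).
Ring closures in the SMILES: 1.
π bonds: 3 double bonds (each 1 DoU) → 3 DoU from unsaturation.
Total DoU = 1 + 3 = 4.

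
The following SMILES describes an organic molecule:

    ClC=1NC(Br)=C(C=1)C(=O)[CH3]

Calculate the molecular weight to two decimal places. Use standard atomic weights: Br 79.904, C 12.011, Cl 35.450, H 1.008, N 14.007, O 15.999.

First, the molecular formula is C6H5BrClNO (counting implicit H from valence).
  Br: 1 × 79.904 = 79.904
  C: 6 × 12.011 = 72.066
  Cl: 1 × 35.450 = 35.450
  H: 5 × 1.008 = 5.040
  N: 1 × 14.007 = 14.007
  O: 1 × 15.999 = 15.999
Sum: 1×79.904 + 6×12.011 + 1×35.450 + 5×1.008 + 1×14.007 + 1×15.999 = 222.466 → 222.47 g/mol.

222.47 g/mol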